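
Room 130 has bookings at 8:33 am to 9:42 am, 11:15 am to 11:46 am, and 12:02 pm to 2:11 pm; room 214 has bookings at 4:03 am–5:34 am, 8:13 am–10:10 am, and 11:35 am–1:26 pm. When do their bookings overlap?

8:33 am-9:42 am overlaps B on 8:33 am-9:42 am.
11:15 am-11:46 am overlaps B on 11:35 am-11:46 am.
12:02 pm-2:11 pm overlaps B on 12:02 pm-1:26 pm.

8:33 am-9:42 am, 11:35 am-11:46 am, 12:02 pm-1:26 pm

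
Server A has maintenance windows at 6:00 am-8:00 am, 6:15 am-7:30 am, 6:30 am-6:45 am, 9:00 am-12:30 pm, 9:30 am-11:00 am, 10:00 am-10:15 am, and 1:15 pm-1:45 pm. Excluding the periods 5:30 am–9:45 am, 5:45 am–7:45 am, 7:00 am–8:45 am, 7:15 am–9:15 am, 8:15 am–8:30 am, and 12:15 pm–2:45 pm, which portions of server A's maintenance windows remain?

9:45 am–12:15 pm

First set merges to 6:00 am–8:00 am, 9:00 am–12:30 pm, 1:15 pm–1:45 pm.
Second set merges to 5:30 am–9:45 am, 12:15 pm–2:45 pm.
6:00 am–8:00 am: entirely removed.
9:00 am–12:30 pm \ B = 9:45 am–12:15 pm.
1:15 pm–1:45 pm: entirely removed.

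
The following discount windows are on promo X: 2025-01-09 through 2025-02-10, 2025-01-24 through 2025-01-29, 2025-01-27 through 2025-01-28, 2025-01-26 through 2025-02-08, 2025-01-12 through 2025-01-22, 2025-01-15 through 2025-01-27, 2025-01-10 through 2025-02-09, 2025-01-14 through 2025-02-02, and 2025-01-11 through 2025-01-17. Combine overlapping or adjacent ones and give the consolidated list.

2025-01-09 through 2025-02-10

Sort by start: 2025-01-09 through 2025-02-10, 2025-01-10 through 2025-02-09, 2025-01-11 through 2025-01-17, 2025-01-12 through 2025-01-22, 2025-01-14 through 2025-02-02, 2025-01-15 through 2025-01-27, 2025-01-24 through 2025-01-29, 2025-01-26 through 2025-02-08, 2025-01-27 through 2025-01-28.
2025-01-10 through 2025-02-09 overlaps/touches 2025-01-09 through 2025-02-10 → extend to 2025-01-09 through 2025-02-10.
2025-01-11 through 2025-01-17 overlaps/touches 2025-01-09 through 2025-02-10 → extend to 2025-01-09 through 2025-02-10.
2025-01-12 through 2025-01-22 overlaps/touches 2025-01-09 through 2025-02-10 → extend to 2025-01-09 through 2025-02-10.
2025-01-14 through 2025-02-02 overlaps/touches 2025-01-09 through 2025-02-10 → extend to 2025-01-09 through 2025-02-10.
2025-01-15 through 2025-01-27 overlaps/touches 2025-01-09 through 2025-02-10 → extend to 2025-01-09 through 2025-02-10.
2025-01-24 through 2025-01-29 overlaps/touches 2025-01-09 through 2025-02-10 → extend to 2025-01-09 through 2025-02-10.
2025-01-26 through 2025-02-08 overlaps/touches 2025-01-09 through 2025-02-10 → extend to 2025-01-09 through 2025-02-10.
2025-01-27 through 2025-01-28 overlaps/touches 2025-01-09 through 2025-02-10 → extend to 2025-01-09 through 2025-02-10.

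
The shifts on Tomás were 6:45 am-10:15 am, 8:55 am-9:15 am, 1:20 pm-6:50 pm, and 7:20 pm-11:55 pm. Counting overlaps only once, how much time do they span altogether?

13 h 35 min

Merged: 6:45 am-10:15 am, 1:20 pm-6:50 pm, 7:20 pm-11:55 pm.
Lengths: 3 h 30 min + 5 h 30 min + 4 h 35 min = 13 h 35 min.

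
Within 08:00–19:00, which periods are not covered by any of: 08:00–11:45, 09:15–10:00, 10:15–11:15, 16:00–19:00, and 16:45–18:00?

Covered (merged): 08:00-11:45, 16:00-19:00.
Gaps within 08:00-19:00: 11:45-16:00.

11:45-16:00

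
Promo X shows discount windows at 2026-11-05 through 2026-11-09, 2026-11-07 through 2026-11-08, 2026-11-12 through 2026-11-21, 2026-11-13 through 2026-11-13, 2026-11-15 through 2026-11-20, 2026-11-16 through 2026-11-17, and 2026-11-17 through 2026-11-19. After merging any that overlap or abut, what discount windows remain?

2026-11-05 through 2026-11-09, 2026-11-12 through 2026-11-21

2026-11-07 through 2026-11-08 overlaps/touches 2026-11-05 through 2026-11-09 → extend to 2026-11-05 through 2026-11-09.
2026-11-12 through 2026-11-21 is disjoint → start new block.
2026-11-13 through 2026-11-13 overlaps/touches 2026-11-12 through 2026-11-21 → extend to 2026-11-12 through 2026-11-21.
2026-11-15 through 2026-11-20 overlaps/touches 2026-11-12 through 2026-11-21 → extend to 2026-11-12 through 2026-11-21.
2026-11-16 through 2026-11-17 overlaps/touches 2026-11-12 through 2026-11-21 → extend to 2026-11-12 through 2026-11-21.
2026-11-17 through 2026-11-19 overlaps/touches 2026-11-12 through 2026-11-21 → extend to 2026-11-12 through 2026-11-21.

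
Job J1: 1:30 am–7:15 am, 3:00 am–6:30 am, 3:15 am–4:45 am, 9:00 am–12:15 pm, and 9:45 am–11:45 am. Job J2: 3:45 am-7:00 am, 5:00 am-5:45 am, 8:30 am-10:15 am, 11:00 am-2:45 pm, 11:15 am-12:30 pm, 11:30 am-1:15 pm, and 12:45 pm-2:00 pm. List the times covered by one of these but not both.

1:30 am–3:45 am, 7:00 am–7:15 am, 8:30 am–9:00 am, 10:15 am–11:00 am, 12:15 pm–2:45 pm

Merge the first list: 1:30 am–7:15 am, 9:00 am–12:15 pm.
Merge the second list: 3:45 am–7:00 am, 8:30 am–10:15 am, 11:00 am–2:45 pm.
A but not B: 1:30 am–3:45 am, 7:00 am–7:15 am, 10:15 am–11:00 am.
B but not A: 8:30 am–9:00 am, 12:15 pm–2:45 pm.
Combining gives A △ B.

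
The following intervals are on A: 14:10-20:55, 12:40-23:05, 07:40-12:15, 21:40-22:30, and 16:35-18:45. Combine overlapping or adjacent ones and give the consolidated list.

07:40–12:15, 12:40–23:05

Sort by start: 07:40–12:15, 12:40–23:05, 14:10–20:55, 16:35–18:45, 21:40–22:30.
12:40–23:05 is disjoint → start new block.
14:10–20:55 overlaps/touches 12:40–23:05 → extend to 12:40–23:05.
16:35–18:45 overlaps/touches 12:40–23:05 → extend to 12:40–23:05.
21:40–22:30 overlaps/touches 12:40–23:05 → extend to 12:40–23:05.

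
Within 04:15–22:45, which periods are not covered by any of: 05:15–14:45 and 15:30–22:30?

04:15–05:15, 14:45–15:30, 22:30–22:45

Covered (merged): 05:15–14:45, 15:30–22:30.
Gaps within 04:15–22:45: 04:15–05:15, 14:45–15:30, 22:30–22:45.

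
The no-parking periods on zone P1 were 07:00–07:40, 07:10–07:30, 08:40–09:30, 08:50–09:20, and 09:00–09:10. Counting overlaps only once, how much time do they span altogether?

Merged: 07:00–07:40, 08:40–09:30.
Lengths: 40 min + 50 min = 1 h 30 min.

1 h 30 min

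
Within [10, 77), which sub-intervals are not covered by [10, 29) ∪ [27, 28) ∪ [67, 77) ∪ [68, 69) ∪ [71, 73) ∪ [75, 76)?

Covered (merged): [10, 29), [67, 77).
Gaps within [10, 77): [29, 67).

[29, 67)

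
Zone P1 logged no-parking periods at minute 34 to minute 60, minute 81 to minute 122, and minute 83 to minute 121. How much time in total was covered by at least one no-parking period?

67 minutes

Merged: minute 34 to minute 60, minute 81 to minute 122.
Lengths: 26 minutes + 41 minutes = 67 minutes.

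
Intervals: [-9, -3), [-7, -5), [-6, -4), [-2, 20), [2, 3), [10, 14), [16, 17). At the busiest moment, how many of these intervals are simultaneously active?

Sweep endpoints in order; track running count of active intervals.
Peak of 3 reached at -6.

3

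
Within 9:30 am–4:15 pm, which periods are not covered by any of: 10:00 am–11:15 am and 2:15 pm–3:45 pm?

9:30 am–10:00 am, 11:15 am–2:15 pm, 3:45 pm–4:15 pm

Covered (merged): 10:00 am–11:15 am, 2:15 pm–3:45 pm.
Uncovered inside 9:30 am–4:15 pm: 9:30 am–10:00 am, 11:15 am–2:15 pm, 3:45 pm–4:15 pm.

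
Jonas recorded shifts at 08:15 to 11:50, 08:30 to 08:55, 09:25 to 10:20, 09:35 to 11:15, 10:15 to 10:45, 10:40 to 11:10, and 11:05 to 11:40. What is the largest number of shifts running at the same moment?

4

Walk the sorted start/end points keeping a running depth.
The depth first hits 4 at 10:15.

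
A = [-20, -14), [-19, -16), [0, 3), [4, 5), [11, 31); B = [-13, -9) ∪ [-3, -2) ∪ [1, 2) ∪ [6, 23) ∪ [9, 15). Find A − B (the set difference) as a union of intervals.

[-20, -14) ∪ [0, 1) ∪ [2, 3) ∪ [4, 5) ∪ [23, 31)

Merge the first list: [-20, -14), [0, 3), [4, 5), [11, 31).
Merge the second list: [-13, -9), [-3, -2), [1, 2), [6, 23).
[-20, -14) is untouched.
[0, 3) with B removed leaves [0, 1), [2, 3).
[4, 5) is untouched.
[11, 31) with B removed leaves [23, 31).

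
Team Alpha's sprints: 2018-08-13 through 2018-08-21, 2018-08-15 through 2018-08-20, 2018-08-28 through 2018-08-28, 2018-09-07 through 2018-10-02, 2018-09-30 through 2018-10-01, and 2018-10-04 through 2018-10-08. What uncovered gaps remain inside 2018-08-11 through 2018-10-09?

2018-08-11 through 2018-08-12, 2018-08-22 through 2018-08-27, 2018-08-29 through 2018-09-06, 2018-10-03 through 2018-10-03, 2018-10-09 through 2018-10-09

The merged coverage is 2018-08-13 through 2018-08-21, 2018-08-28 through 2018-08-28, 2018-09-07 through 2018-10-02, 2018-10-04 through 2018-10-08.
Gaps within 2018-08-11 through 2018-10-09: 2018-08-11 through 2018-08-12, 2018-08-22 through 2018-08-27, 2018-08-29 through 2018-09-06, 2018-10-03 through 2018-10-03, 2018-10-09 through 2018-10-09.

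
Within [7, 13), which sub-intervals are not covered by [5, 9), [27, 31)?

After merging, the occupied span is [5, 9), [27, 31).
Uncovered inside [7, 13): [9, 13).

[9, 13)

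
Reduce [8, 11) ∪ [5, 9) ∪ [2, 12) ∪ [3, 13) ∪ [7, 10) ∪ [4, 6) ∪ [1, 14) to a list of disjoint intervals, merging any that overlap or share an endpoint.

Sort by start: [1, 14), [2, 12), [3, 13), [4, 6), [5, 9), [7, 10), [8, 11).
[2, 12) overlaps/touches [1, 14) → extend to [1, 14).
[3, 13) overlaps/touches [1, 14) → extend to [1, 14).
[4, 6) overlaps/touches [1, 14) → extend to [1, 14).
[5, 9) overlaps/touches [1, 14) → extend to [1, 14).
[7, 10) overlaps/touches [1, 14) → extend to [1, 14).
[8, 11) overlaps/touches [1, 14) → extend to [1, 14).

[1, 14)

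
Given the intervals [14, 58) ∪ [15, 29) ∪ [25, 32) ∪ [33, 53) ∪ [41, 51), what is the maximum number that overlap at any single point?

At 25, 3 of the intervals are simultaneously active.
No point has more.

3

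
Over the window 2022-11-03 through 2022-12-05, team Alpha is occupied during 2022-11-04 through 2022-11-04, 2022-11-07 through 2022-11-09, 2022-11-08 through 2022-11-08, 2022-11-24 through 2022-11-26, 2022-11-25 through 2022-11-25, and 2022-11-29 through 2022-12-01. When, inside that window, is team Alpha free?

After merging, the occupied span is 2022-11-04 through 2022-11-04, 2022-11-07 through 2022-11-09, 2022-11-24 through 2022-11-26, 2022-11-29 through 2022-12-01.
Uncovered inside 2022-11-03 through 2022-12-05: 2022-11-03 through 2022-11-03, 2022-11-05 through 2022-11-06, 2022-11-10 through 2022-11-23, 2022-11-27 through 2022-11-28, 2022-12-02 through 2022-12-05.

2022-11-03 through 2022-11-03, 2022-11-05 through 2022-11-06, 2022-11-10 through 2022-11-23, 2022-11-27 through 2022-11-28, 2022-12-02 through 2022-12-05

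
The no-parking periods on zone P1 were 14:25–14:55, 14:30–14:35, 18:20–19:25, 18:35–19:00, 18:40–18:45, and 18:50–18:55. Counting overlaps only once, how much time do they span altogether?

Merged: 14:25-14:55, 18:20-19:25.
Lengths: 30 min + 1 h 5 min = 1 h 35 min.

1 h 35 min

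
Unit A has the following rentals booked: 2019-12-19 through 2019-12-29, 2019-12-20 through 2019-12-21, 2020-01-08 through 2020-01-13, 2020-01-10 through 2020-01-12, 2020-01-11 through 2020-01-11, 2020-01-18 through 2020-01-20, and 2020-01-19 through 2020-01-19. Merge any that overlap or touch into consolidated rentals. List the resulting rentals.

2019-12-20 through 2019-12-21 overlaps/touches 2019-12-19 through 2019-12-29 → extend to 2019-12-19 through 2019-12-29.
2020-01-08 through 2020-01-13 is disjoint → start new block.
2020-01-10 through 2020-01-12 overlaps/touches 2020-01-08 through 2020-01-13 → extend to 2020-01-08 through 2020-01-13.
2020-01-11 through 2020-01-11 overlaps/touches 2020-01-08 through 2020-01-13 → extend to 2020-01-08 through 2020-01-13.
2020-01-18 through 2020-01-20 is disjoint → start new block.
2020-01-19 through 2020-01-19 overlaps/touches 2020-01-18 through 2020-01-20 → extend to 2020-01-18 through 2020-01-20.

2019-12-19 through 2019-12-29, 2020-01-08 through 2020-01-13, 2020-01-18 through 2020-01-20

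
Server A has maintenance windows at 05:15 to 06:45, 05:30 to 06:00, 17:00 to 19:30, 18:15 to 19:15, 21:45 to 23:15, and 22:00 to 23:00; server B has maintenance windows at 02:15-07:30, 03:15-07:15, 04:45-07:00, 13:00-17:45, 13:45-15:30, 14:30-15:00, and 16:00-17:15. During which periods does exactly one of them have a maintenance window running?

A, merged: 05:15-06:45, 17:00-19:30, 21:45-23:15.
B, merged: 02:15-07:30, 13:00-17:45.
Only in the first: 17:45-19:30, 21:45-23:15.
Only in the second: 02:15-05:15, 06:45-07:30, 13:00-17:00.
Together these are the periods covered by exactly one.

02:15-05:15, 06:45-07:30, 13:00-17:00, 17:45-19:30, 21:45-23:15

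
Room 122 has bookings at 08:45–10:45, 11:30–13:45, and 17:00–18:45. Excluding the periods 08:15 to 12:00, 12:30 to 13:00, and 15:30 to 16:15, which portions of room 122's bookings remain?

12:00-12:30, 13:00-13:45, 17:00-18:45

08:45-10:45: entirely removed.
11:30-13:45 \ B = 12:00-12:30, 13:00-13:45.
17:00-18:45: nothing removed.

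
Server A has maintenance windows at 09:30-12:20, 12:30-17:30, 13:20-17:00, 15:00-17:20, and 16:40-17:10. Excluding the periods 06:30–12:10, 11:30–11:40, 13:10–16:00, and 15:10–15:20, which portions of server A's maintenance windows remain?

12:10-12:20, 12:30-13:10, 16:00-17:30

Merge the first list: 09:30-12:20, 12:30-17:30.
Merge the second list: 06:30-12:10, 13:10-16:00.
09:30-12:20 \ B = 12:10-12:20.
12:30-17:30 \ B = 12:30-13:10, 16:00-17:30.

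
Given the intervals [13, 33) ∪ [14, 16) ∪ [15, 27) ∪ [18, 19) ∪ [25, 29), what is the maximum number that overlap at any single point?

Walk the sorted start/end points keeping a running depth.
The depth first hits 3 at 15.

3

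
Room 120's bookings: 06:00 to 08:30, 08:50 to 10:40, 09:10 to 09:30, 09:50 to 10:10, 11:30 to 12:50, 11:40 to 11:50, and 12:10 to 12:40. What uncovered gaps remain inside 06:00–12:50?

After merging, the occupied span is 06:00-08:30, 08:50-10:40, 11:30-12:50.
Gaps within 06:00-12:50: 08:30-08:50, 10:40-11:30.

08:30-08:50, 10:40-11:30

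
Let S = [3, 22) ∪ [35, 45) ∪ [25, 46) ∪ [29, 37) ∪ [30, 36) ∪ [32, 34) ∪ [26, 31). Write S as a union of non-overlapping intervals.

[3, 22) ∪ [25, 46)

Sort by start: [3, 22), [25, 46), [26, 31), [29, 37), [30, 36), [32, 34), [35, 45).
[25, 46) is disjoint → start new block.
[26, 31) overlaps/touches [25, 46) → extend to [25, 46).
[29, 37) overlaps/touches [25, 46) → extend to [25, 46).
[30, 36) overlaps/touches [25, 46) → extend to [25, 46).
[32, 34) overlaps/touches [25, 46) → extend to [25, 46).
[35, 45) overlaps/touches [25, 46) → extend to [25, 46).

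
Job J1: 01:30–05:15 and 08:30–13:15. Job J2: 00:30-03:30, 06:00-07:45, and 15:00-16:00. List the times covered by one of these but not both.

00:30–01:30, 03:30–05:15, 06:00–07:45, 08:30–13:15, 15:00–16:00

Only in the first: 03:30–05:15, 08:30–13:15.
Only in the second: 00:30–01:30, 06:00–07:45, 15:00–16:00.
Together these are the periods covered by exactly one.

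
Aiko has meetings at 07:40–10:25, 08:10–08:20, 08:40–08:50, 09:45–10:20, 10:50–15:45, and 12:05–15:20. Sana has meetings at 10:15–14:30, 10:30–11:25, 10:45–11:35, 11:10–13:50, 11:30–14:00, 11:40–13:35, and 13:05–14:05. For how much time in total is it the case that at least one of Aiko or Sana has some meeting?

8 h 5 min

A, merged: 07:40–10:25, 10:50–15:45.
B, merged: 10:15–14:30.
A ∪ B = 07:40–15:45.
Total: 8 h 5 min.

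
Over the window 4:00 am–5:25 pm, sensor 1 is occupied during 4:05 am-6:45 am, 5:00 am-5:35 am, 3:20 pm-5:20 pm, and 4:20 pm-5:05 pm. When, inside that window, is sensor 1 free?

4:00 am–4:05 am, 6:45 am–3:20 pm, 5:20 pm–5:25 pm

After merging, the occupied span is 4:05 am–6:45 am, 3:20 pm–5:20 pm.
Complement within 4:00 am–5:25 pm: 4:00 am–4:05 am, 6:45 am–3:20 pm, 5:20 pm–5:25 pm.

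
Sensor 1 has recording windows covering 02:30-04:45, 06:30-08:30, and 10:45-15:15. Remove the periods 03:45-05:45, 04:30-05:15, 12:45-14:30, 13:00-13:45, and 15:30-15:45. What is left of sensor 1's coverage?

02:30-03:45, 06:30-08:30, 10:45-12:45, 14:30-15:15

B, merged: 03:45-05:45, 12:45-14:30, 15:30-15:45.
02:30-04:45 minus B → 02:30-03:45.
06:30-08:30: no B overlap → unchanged.
10:45-15:15 minus B → 10:45-12:45, 14:30-15:15.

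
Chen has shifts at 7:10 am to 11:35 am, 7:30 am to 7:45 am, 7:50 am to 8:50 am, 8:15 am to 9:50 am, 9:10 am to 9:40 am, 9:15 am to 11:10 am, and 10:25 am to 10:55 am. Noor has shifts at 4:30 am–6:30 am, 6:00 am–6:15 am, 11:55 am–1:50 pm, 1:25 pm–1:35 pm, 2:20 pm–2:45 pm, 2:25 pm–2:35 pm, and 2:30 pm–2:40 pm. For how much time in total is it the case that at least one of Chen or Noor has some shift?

Merge the first list: 7:10 am–11:35 am.
Merge the second list: 4:30 am–6:30 am, 11:55 am–1:50 pm, 2:20 pm–2:45 pm.
A ∪ B = 4:30 am–6:30 am, 7:10 am–11:35 am, 11:55 am–1:50 pm, 2:20 pm–2:45 pm.
Total: 2 h + 4 h 25 min + 1 h 55 min + 25 min = 8 h 45 min.

8 h 45 min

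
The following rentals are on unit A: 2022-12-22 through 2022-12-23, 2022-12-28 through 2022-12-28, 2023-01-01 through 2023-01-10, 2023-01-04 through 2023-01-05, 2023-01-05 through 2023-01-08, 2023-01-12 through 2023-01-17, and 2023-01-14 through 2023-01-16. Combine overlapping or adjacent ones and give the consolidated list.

2022-12-22 through 2022-12-23, 2022-12-28 through 2022-12-28, 2023-01-01 through 2023-01-10, 2023-01-12 through 2023-01-17

2022-12-28 through 2022-12-28 is disjoint → start new block.
2023-01-01 through 2023-01-10 is disjoint → start new block.
2023-01-04 through 2023-01-05 overlaps/touches 2023-01-01 through 2023-01-10 → extend to 2023-01-01 through 2023-01-10.
2023-01-05 through 2023-01-08 overlaps/touches 2023-01-01 through 2023-01-10 → extend to 2023-01-01 through 2023-01-10.
2023-01-12 through 2023-01-17 is disjoint → start new block.
2023-01-14 through 2023-01-16 overlaps/touches 2023-01-12 through 2023-01-17 → extend to 2023-01-12 through 2023-01-17.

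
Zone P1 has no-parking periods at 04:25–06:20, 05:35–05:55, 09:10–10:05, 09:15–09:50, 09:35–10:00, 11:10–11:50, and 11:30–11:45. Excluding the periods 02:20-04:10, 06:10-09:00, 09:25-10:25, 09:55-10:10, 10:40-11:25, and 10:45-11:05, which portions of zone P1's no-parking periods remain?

First set merges to 04:25–06:20, 09:10–10:05, 11:10–11:50.
Second set merges to 02:20–04:10, 06:10–09:00, 09:25–10:25, 10:40–11:25.
04:25–06:20 minus B → 04:25–06:10.
09:10–10:05 minus B → 09:10–09:25.
11:10–11:50 minus B → 11:25–11:50.

04:25–06:10, 09:10–09:25, 11:25–11:50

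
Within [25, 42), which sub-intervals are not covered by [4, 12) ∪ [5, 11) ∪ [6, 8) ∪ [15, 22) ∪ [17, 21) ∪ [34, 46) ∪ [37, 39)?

Covered (merged): [4, 12), [15, 22), [34, 46).
Complement within [25, 42): [25, 34).

[25, 34)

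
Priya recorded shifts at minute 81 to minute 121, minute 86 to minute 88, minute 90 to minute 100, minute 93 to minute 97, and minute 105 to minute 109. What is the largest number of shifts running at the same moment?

Walk the sorted start/end points keeping a running depth.
The depth first hits 3 at minute 93.

3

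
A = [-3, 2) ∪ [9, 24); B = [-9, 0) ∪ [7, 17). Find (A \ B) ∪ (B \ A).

[-9, -3) ∪ [0, 2) ∪ [7, 9) ∪ [17, 24)

Only in the first: [0, 2), [17, 24).
Only in the second: [-9, -3), [7, 9).
Together these are the periods covered by exactly one.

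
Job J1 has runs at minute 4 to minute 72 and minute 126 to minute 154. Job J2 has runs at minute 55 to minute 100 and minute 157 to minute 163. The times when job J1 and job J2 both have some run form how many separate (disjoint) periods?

A ∩ B = minute 55 to minute 72.
That is 1 disjoint piece.

1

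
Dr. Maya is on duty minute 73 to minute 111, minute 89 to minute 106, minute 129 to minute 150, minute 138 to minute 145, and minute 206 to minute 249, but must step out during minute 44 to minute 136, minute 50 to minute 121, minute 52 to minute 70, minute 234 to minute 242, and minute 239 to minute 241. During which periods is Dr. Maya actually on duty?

minute 136 to minute 150, minute 206 to minute 234, minute 242 to minute 249

Merge the first list: minute 73 to minute 111, minute 129 to minute 150, minute 206 to minute 249.
Merge the second list: minute 44 to minute 136, minute 234 to minute 242.
minute 73 to minute 111: fully covered by B → removed.
minute 129 to minute 150 minus B → minute 136 to minute 150.
minute 206 to minute 249 minus B → minute 206 to minute 234, minute 242 to minute 249.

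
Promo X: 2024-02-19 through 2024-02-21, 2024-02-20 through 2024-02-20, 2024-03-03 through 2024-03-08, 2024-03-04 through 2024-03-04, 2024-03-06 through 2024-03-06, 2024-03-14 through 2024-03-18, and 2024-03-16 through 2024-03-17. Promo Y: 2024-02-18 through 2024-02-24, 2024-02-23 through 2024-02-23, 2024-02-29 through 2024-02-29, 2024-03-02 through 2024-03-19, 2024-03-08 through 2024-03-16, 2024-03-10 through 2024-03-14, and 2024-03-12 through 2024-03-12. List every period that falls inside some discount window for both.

2024-02-19 through 2024-02-21, 2024-03-03 through 2024-03-08, 2024-03-14 through 2024-03-18

Merge the first list: 2024-02-19 through 2024-02-21, 2024-03-03 through 2024-03-08, 2024-03-14 through 2024-03-18.
Merge the second list: 2024-02-18 through 2024-02-24, 2024-02-29 through 2024-02-29, 2024-03-02 through 2024-03-19.
2024-02-19 through 2024-02-21 meets the second set on 2024-02-19 through 2024-02-21.
2024-03-03 through 2024-03-08 meets the second set on 2024-03-03 through 2024-03-08.
2024-03-14 through 2024-03-18 meets the second set on 2024-03-14 through 2024-03-18.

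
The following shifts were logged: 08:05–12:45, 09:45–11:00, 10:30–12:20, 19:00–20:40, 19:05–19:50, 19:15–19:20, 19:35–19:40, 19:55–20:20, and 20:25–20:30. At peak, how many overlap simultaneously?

3

Walk the sorted start/end points keeping a running depth.
The depth first hits 3 at 10:30.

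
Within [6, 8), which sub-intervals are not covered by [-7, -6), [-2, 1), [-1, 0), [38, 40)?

[6, 8)

The merged coverage is [-7, -6), [-2, 1), [38, 40).
Complement within [6, 8): [6, 8).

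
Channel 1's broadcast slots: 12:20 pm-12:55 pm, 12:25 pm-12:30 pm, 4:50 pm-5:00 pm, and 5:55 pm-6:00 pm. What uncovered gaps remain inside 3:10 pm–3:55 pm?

Covered (merged): 12:20 pm-12:55 pm, 4:50 pm-5:00 pm, 5:55 pm-6:00 pm.
Complement within 3:10 pm-3:55 pm: 3:10 pm-3:55 pm.

3:10 pm-3:55 pm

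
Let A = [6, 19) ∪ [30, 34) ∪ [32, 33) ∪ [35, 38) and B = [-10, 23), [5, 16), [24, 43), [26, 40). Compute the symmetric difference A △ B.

[-10, 6) ∪ [19, 23) ∪ [24, 30) ∪ [34, 35) ∪ [38, 43)

First set merges to [6, 19), [30, 34), [35, 38).
Second set merges to [-10, 23), [24, 43).
A \ B = none.
B \ A = [-10, 6), [19, 23), [24, 30), [34, 35), [38, 43).
Union of the two gives the symmetric difference.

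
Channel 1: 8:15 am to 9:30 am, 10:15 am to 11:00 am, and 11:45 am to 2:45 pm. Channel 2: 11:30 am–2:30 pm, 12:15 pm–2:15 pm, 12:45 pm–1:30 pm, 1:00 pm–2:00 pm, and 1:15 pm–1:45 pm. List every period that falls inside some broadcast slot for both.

Merge the second list: 11:30 am-2:30 pm.
8:15 am-9:30 am meets no B interval.
10:15 am-11:00 am meets no B interval.
11:45 am-2:45 pm ∩ B → 11:45 am-2:30 pm.

11:45 am-2:30 pm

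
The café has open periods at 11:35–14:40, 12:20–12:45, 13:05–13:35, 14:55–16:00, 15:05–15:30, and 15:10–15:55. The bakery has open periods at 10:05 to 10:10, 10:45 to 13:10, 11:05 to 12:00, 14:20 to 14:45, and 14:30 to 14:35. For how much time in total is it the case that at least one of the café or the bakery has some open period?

Merge the first list: 11:35–14:40, 14:55–16:00.
Merge the second list: 10:05–10:10, 10:45–13:10, 14:20–14:45.
A ∪ B = 10:05–10:10, 10:45–14:45, 14:55–16:00.
Total: 5 min + 4 h + 1 h 5 min = 5 h 10 min.

5 h 10 min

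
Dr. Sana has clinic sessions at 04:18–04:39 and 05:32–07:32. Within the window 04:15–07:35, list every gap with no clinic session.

04:15-04:18, 04:39-05:32, 07:32-07:35

After merging, the occupied span is 04:18-04:39, 05:32-07:32.
Uncovered inside 04:15-07:35: 04:15-04:18, 04:39-05:32, 07:32-07:35.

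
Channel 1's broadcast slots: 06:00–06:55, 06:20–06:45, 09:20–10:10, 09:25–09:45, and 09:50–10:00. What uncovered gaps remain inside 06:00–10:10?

06:55–09:20

The merged coverage is 06:00–06:55, 09:20–10:10.
Gaps within 06:00–10:10: 06:55–09:20.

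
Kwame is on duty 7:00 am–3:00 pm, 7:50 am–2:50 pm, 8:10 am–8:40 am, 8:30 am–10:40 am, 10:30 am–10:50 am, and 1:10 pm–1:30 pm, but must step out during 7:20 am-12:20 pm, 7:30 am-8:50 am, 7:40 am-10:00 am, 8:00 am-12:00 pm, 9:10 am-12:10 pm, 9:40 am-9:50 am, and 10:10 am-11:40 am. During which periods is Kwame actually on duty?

7:00 am–7:20 am, 12:20 pm–3:00 pm

Merge the first list: 7:00 am–3:00 pm.
Merge the second list: 7:20 am–12:20 pm.
7:00 am–3:00 pm with B removed leaves 7:00 am–7:20 am, 12:20 pm–3:00 pm.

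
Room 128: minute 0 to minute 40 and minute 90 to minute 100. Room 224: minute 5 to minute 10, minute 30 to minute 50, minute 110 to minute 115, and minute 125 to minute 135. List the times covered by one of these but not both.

minute 0 to minute 5, minute 10 to minute 30, minute 40 to minute 50, minute 90 to minute 100, minute 110 to minute 115, minute 125 to minute 135

A \ B = minute 0 to minute 5, minute 10 to minute 30, minute 90 to minute 100.
B \ A = minute 40 to minute 50, minute 110 to minute 115, minute 125 to minute 135.
Union of the two gives the symmetric difference.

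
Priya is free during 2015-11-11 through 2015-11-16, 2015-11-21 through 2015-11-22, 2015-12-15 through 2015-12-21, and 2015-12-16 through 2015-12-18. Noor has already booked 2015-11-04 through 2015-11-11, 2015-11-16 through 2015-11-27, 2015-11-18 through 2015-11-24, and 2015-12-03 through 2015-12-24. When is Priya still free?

2015-11-12 through 2015-11-15

Merge the first list: 2015-11-11 through 2015-11-16, 2015-11-21 through 2015-11-22, 2015-12-15 through 2015-12-21.
Merge the second list: 2015-11-04 through 2015-11-11, 2015-11-16 through 2015-11-27, 2015-12-03 through 2015-12-24.
2015-11-11 through 2015-11-16 minus B → 2015-11-12 through 2015-11-15.
2015-11-21 through 2015-11-22: fully covered by B → removed.
2015-12-15 through 2015-12-21: fully covered by B → removed.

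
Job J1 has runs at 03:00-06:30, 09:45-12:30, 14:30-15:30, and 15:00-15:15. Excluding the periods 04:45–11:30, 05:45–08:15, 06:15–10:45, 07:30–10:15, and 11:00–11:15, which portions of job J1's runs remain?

First set merges to 03:00–06:30, 09:45–12:30, 14:30–15:30.
Second set merges to 04:45–11:30.
03:00–06:30 minus B → 03:00–04:45.
09:45–12:30 minus B → 11:30–12:30.
14:30–15:30: no B overlap → unchanged.

03:00–04:45, 11:30–12:30, 14:30–15:30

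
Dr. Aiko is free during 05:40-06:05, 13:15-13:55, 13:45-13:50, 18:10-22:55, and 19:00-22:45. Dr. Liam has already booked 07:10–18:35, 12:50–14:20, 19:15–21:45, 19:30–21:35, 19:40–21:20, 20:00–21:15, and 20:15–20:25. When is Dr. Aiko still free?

First set merges to 05:40-06:05, 13:15-13:55, 18:10-22:55.
Second set merges to 07:10-18:35, 19:15-21:45.
05:40-06:05: nothing removed.
13:15-13:55: entirely removed.
18:10-22:55 \ B = 18:35-19:15, 21:45-22:55.

05:40-06:05, 18:35-19:15, 21:45-22:55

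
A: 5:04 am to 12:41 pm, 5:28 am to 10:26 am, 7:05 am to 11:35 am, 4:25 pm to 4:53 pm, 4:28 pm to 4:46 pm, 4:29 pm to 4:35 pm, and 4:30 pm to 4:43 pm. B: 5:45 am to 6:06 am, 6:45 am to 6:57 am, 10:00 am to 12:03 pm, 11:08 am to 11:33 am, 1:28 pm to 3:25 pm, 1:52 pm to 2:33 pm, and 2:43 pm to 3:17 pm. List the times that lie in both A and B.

Merge the first list: 5:04 am–12:41 pm, 4:25 pm–4:53 pm.
Merge the second list: 5:45 am–6:06 am, 6:45 am–6:57 am, 10:00 am–12:03 pm, 1:28 pm–3:25 pm.
5:04 am–12:41 pm overlaps B on 5:45 am–6:06 am, 6:45 am–6:57 am, 10:00 am–12:03 pm.
4:25 pm–4:53 pm falls entirely outside B.

5:45 am–6:06 am, 6:45 am–6:57 am, 10:00 am–12:03 pm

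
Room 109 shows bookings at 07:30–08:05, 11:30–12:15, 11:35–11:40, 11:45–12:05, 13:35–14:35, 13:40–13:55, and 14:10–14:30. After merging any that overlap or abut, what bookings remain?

11:30-12:15 is disjoint → start new block.
11:35-11:40 overlaps/touches 11:30-12:15 → extend to 11:30-12:15.
11:45-12:05 overlaps/touches 11:30-12:15 → extend to 11:30-12:15.
13:35-14:35 is disjoint → start new block.
13:40-13:55 overlaps/touches 13:35-14:35 → extend to 13:35-14:35.
14:10-14:30 overlaps/touches 13:35-14:35 → extend to 13:35-14:35.

07:30-08:05, 11:30-12:15, 13:35-14:35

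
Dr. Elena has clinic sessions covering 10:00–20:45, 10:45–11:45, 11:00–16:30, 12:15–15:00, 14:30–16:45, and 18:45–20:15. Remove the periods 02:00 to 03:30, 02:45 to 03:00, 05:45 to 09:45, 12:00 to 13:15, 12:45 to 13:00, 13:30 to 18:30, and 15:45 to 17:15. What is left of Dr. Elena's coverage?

10:00-12:00, 13:15-13:30, 18:30-20:45

A, merged: 10:00-20:45.
B, merged: 02:00-03:30, 05:45-09:45, 12:00-13:15, 13:30-18:30.
10:00-20:45 \ B = 10:00-12:00, 13:15-13:30, 18:30-20:45.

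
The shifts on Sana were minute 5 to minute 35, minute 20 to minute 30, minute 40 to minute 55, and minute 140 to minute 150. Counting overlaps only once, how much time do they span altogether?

Merged: minute 5 to minute 35, minute 40 to minute 55, minute 140 to minute 150.
Lengths: 30 minutes + 15 minutes + 10 minutes = 55 minutes.

55 minutes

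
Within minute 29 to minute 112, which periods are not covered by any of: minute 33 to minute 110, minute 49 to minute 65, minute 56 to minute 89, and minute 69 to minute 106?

The merged coverage is minute 33 to minute 110.
Uncovered inside minute 29 to minute 112: minute 29 to minute 33, minute 110 to minute 112.

minute 29 to minute 33, minute 110 to minute 112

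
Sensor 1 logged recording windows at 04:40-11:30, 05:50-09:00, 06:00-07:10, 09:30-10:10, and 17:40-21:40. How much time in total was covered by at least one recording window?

10 h 50 min

Merged: 04:40–11:30, 17:40–21:40.
Lengths: 6 h 50 min + 4 h = 10 h 50 min.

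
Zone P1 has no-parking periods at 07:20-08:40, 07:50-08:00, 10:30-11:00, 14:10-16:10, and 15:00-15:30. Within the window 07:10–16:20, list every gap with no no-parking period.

07:10–07:20, 08:40–10:30, 11:00–14:10, 16:10–16:20

Covered (merged): 07:20–08:40, 10:30–11:00, 14:10–16:10.
Complement within 07:10–16:20: 07:10–07:20, 08:40–10:30, 11:00–14:10, 16:10–16:20.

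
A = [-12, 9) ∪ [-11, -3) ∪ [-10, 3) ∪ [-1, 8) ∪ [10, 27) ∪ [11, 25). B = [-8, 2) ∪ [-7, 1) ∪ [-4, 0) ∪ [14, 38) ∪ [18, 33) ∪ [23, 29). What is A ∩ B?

[-8, 2) ∪ [14, 27)

First set merges to [-12, 9), [10, 27).
Second set merges to [-8, 2), [14, 38).
[-12, 9) meets the second set on [-8, 2).
[10, 27) meets the second set on [14, 27).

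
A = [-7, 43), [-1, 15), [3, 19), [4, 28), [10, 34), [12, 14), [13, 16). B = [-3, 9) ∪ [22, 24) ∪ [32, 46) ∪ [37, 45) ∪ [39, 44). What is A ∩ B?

[-3, 9) ∪ [22, 24) ∪ [32, 43)

Merge the first list: [-7, 43).
Merge the second list: [-3, 9), [22, 24), [32, 46).
[-7, 43) meets the second set on [-3, 9), [22, 24), [32, 43).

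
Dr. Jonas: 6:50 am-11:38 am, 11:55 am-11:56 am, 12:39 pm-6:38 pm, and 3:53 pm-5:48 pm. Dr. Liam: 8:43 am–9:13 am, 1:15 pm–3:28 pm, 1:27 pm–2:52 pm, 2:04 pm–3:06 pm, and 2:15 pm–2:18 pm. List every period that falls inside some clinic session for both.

Merge the first list: 6:50 am–11:38 am, 11:55 am–11:56 am, 12:39 pm–6:38 pm.
Merge the second list: 8:43 am–9:13 am, 1:15 pm–3:28 pm.
6:50 am–11:38 am overlaps B on 8:43 am–9:13 am.
11:55 am–11:56 am falls entirely outside B.
12:39 pm–6:38 pm overlaps B on 1:15 pm–3:28 pm.

8:43 am–9:13 am, 1:15 pm–3:28 pm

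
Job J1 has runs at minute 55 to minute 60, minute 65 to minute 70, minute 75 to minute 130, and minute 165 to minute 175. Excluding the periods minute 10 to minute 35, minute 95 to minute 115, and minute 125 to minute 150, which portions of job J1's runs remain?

minute 55 to minute 60: no B overlap → unchanged.
minute 65 to minute 70: no B overlap → unchanged.
minute 75 to minute 130 minus B → minute 75 to minute 95, minute 115 to minute 125.
minute 165 to minute 175: no B overlap → unchanged.

minute 55 to minute 60, minute 65 to minute 70, minute 75 to minute 95, minute 115 to minute 125, minute 165 to minute 175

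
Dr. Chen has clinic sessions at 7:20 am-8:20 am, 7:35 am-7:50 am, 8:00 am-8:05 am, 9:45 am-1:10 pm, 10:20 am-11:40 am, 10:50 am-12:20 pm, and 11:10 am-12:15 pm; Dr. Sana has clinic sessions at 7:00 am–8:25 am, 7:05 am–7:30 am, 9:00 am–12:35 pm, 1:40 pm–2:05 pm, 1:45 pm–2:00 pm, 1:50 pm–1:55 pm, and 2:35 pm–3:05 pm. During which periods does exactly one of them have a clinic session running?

7:00 am–7:20 am, 8:20 am–8:25 am, 9:00 am–9:45 am, 12:35 pm–1:10 pm, 1:40 pm–2:05 pm, 2:35 pm–3:05 pm

A, merged: 7:20 am–8:20 am, 9:45 am–1:10 pm.
B, merged: 7:00 am–8:25 am, 9:00 am–12:35 pm, 1:40 pm–2:05 pm, 2:35 pm–3:05 pm.
A \ B = 12:35 pm–1:10 pm.
B \ A = 7:00 am–7:20 am, 8:20 am–8:25 am, 9:00 am–9:45 am, 1:40 pm–2:05 pm, 2:35 pm–3:05 pm.
Union of the two gives the symmetric difference.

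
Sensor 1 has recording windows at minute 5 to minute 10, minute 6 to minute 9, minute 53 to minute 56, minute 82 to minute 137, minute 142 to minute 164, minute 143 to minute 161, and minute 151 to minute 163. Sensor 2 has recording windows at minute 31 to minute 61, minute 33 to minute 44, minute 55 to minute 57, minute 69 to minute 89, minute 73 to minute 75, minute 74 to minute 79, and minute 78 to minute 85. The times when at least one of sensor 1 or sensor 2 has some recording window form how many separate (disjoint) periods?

4

First set merges to minute 5 to minute 10, minute 53 to minute 56, minute 82 to minute 137, minute 142 to minute 164.
Second set merges to minute 31 to minute 61, minute 69 to minute 89.
A ∪ B = minute 5 to minute 10, minute 31 to minute 61, minute 69 to minute 137, minute 142 to minute 164.
That is 4 disjoint pieces.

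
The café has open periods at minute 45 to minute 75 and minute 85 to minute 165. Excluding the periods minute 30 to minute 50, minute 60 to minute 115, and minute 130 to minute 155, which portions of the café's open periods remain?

minute 45 to minute 75 minus B → minute 50 to minute 60.
minute 85 to minute 165 minus B → minute 115 to minute 130, minute 155 to minute 165.

minute 50 to minute 60, minute 115 to minute 130, minute 155 to minute 165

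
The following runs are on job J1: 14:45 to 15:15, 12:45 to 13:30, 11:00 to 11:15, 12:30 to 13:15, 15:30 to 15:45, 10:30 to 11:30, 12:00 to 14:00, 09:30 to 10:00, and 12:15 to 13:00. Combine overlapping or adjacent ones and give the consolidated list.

Sort by start: 09:30–10:00, 10:30–11:30, 11:00–11:15, 12:00–14:00, 12:15–13:00, 12:30–13:15, 12:45–13:30, 14:45–15:15, 15:30–15:45.
10:30–11:30 is disjoint → start new block.
11:00–11:15 overlaps/touches 10:30–11:30 → extend to 10:30–11:30.
12:00–14:00 is disjoint → start new block.
12:15–13:00 overlaps/touches 12:00–14:00 → extend to 12:00–14:00.
12:30–13:15 overlaps/touches 12:00–14:00 → extend to 12:00–14:00.
12:45–13:30 overlaps/touches 12:00–14:00 → extend to 12:00–14:00.
14:45–15:15 is disjoint → start new block.
15:30–15:45 is disjoint → start new block.

09:30–10:00, 10:30–11:30, 12:00–14:00, 14:45–15:15, 15:30–15:45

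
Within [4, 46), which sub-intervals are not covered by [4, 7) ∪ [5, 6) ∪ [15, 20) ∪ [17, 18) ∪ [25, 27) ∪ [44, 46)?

[7, 15) ∪ [20, 25) ∪ [27, 44)

The merged coverage is [4, 7), [15, 20), [25, 27), [44, 46).
Gaps within [4, 46): [7, 15), [20, 25), [27, 44).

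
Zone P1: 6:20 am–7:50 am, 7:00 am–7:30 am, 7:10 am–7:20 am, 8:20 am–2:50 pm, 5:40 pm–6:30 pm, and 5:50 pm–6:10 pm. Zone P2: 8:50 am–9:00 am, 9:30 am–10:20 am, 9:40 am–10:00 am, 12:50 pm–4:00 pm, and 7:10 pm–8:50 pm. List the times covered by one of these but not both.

6:20 am–7:50 am, 8:20 am–8:50 am, 9:00 am–9:30 am, 10:20 am–12:50 pm, 2:50 pm–4:00 pm, 5:40 pm–6:30 pm, 7:10 pm–8:50 pm

First set merges to 6:20 am–7:50 am, 8:20 am–2:50 pm, 5:40 pm–6:30 pm.
Second set merges to 8:50 am–9:00 am, 9:30 am–10:20 am, 12:50 pm–4:00 pm, 7:10 pm–8:50 pm.
A \ B = 6:20 am–7:50 am, 8:20 am–8:50 am, 9:00 am–9:30 am, 10:20 am–12:50 pm, 5:40 pm–6:30 pm.
B \ A = 2:50 pm–4:00 pm, 7:10 pm–8:50 pm.
Union of the two gives the symmetric difference.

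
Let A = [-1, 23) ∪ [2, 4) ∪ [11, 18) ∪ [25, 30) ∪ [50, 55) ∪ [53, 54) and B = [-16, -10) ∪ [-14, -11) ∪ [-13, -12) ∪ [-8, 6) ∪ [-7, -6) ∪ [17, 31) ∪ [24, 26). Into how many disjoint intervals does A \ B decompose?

2

Merge the first list: [-1, 23), [25, 30), [50, 55).
Merge the second list: [-16, -10), [-8, 6), [17, 31).
A \ B = [6, 17), [50, 55).
That is 2 disjoint pieces.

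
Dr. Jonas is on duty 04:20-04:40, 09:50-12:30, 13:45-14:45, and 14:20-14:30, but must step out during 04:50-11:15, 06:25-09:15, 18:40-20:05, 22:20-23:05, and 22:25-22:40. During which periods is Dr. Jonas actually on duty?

04:20–04:40, 11:15–12:30, 13:45–14:45

Merge the first list: 04:20–04:40, 09:50–12:30, 13:45–14:45.
Merge the second list: 04:50–11:15, 18:40–20:05, 22:20–23:05.
04:20–04:40 is untouched.
09:50–12:30 with B removed leaves 11:15–12:30.
13:45–14:45 is untouched.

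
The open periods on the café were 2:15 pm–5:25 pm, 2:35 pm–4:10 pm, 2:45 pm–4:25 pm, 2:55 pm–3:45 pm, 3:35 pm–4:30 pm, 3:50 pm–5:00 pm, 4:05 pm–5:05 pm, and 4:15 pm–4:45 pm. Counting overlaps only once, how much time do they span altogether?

Merged: 2:15 pm–5:25 pm.
Length: 3 h 10 min.

3 h 10 min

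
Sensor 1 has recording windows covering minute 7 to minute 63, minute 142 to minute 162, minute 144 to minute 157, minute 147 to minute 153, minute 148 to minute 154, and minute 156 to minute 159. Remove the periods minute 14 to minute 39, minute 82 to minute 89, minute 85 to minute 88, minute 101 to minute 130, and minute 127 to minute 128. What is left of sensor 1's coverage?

minute 7 to minute 14, minute 39 to minute 63, minute 142 to minute 162

A, merged: minute 7 to minute 63, minute 142 to minute 162.
B, merged: minute 14 to minute 39, minute 82 to minute 89, minute 101 to minute 130.
minute 7 to minute 63 with B removed leaves minute 7 to minute 14, minute 39 to minute 63.
minute 142 to minute 162 is untouched.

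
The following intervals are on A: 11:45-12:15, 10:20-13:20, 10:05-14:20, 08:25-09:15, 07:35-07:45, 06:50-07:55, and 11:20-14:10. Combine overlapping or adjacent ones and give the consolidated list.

Sort by start: 06:50-07:55, 07:35-07:45, 08:25-09:15, 10:05-14:20, 10:20-13:20, 11:20-14:10, 11:45-12:15.
07:35-07:45 overlaps/touches 06:50-07:55 → extend to 06:50-07:55.
08:25-09:15 is disjoint → start new block.
10:05-14:20 is disjoint → start new block.
10:20-13:20 overlaps/touches 10:05-14:20 → extend to 10:05-14:20.
11:20-14:10 overlaps/touches 10:05-14:20 → extend to 10:05-14:20.
11:45-12:15 overlaps/touches 10:05-14:20 → extend to 10:05-14:20.

06:50-07:55, 08:25-09:15, 10:05-14:20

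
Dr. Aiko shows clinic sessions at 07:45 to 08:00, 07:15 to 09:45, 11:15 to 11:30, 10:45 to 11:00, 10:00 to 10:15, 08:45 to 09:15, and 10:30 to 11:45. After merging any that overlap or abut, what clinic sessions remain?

07:15–09:45, 10:00–10:15, 10:30–11:45

Sort by start: 07:15–09:45, 07:45–08:00, 08:45–09:15, 10:00–10:15, 10:30–11:45, 10:45–11:00, 11:15–11:30.
07:45–08:00 overlaps/touches 07:15–09:45 → extend to 07:15–09:45.
08:45–09:15 overlaps/touches 07:15–09:45 → extend to 07:15–09:45.
10:00–10:15 is disjoint → start new block.
10:30–11:45 is disjoint → start new block.
10:45–11:00 overlaps/touches 10:30–11:45 → extend to 10:30–11:45.
11:15–11:30 overlaps/touches 10:30–11:45 → extend to 10:30–11:45.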